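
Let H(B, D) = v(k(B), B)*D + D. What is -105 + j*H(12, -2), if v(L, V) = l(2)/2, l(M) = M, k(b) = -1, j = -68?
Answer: 167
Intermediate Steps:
v(L, V) = 1 (v(L, V) = 2/2 = 2*(½) = 1)
H(B, D) = 2*D (H(B, D) = 1*D + D = D + D = 2*D)
-105 + j*H(12, -2) = -105 - 136*(-2) = -105 - 68*(-4) = -105 + 272 = 167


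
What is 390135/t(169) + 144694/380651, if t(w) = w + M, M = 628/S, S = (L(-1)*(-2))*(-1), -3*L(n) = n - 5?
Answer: 148552448129/124092226 ≈ 1197.1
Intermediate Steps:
L(n) = 5/3 - n/3 (L(n) = -(n - 5)/3 = -(-5 + n)/3 = 5/3 - n/3)
S = 4 (S = ((5/3 - ⅓*(-1))*(-2))*(-1) = ((5/3 + ⅓)*(-2))*(-1) = (2*(-2))*(-1) = -4*(-1) = 4)
M = 157 (M = 628/4 = 628*(¼) = 157)
t(w) = 157 + w (t(w) = w + 157 = 157 + w)
390135/t(169) + 144694/380651 = 390135/(157 + 169) + 144694/380651 = 390135/326 + 144694*(1/380651) = 390135*(1/326) + 144694/380651 = 390135/326 + 144694/380651 = 148552448129/124092226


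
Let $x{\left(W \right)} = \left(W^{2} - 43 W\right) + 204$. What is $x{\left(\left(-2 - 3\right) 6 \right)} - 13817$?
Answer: $-11423$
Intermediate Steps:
$x{\left(W \right)} = 204 + W^{2} - 43 W$
$x{\left(\left(-2 - 3\right) 6 \right)} - 13817 = \left(204 + \left(\left(-2 - 3\right) 6\right)^{2} - 43 \left(-2 - 3\right) 6\right) - 13817 = \left(204 + \left(\left(-5\right) 6\right)^{2} - 43 \left(\left(-5\right) 6\right)\right) - 13817 = \left(204 + \left(-30\right)^{2} - -1290\right) - 13817 = \left(204 + 900 + 1290\right) - 13817 = 2394 - 13817 = -11423$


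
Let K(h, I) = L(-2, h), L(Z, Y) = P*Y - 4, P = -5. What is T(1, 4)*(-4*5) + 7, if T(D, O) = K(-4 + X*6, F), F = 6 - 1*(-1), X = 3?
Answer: 1487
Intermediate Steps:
F = 7 (F = 6 + 1 = 7)
L(Z, Y) = -4 - 5*Y (L(Z, Y) = -5*Y - 4 = -4 - 5*Y)
K(h, I) = -4 - 5*h
T(D, O) = -74 (T(D, O) = -4 - 5*(-4 + 3*6) = -4 - 5*(-4 + 18) = -4 - 5*14 = -4 - 70 = -74)
T(1, 4)*(-4*5) + 7 = -(-296)*5 + 7 = -74*(-20) + 7 = 1480 + 7 = 1487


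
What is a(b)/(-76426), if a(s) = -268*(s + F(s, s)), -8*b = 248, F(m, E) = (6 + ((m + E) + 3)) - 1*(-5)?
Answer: -10586/38213 ≈ -0.27703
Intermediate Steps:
F(m, E) = 14 + E + m (F(m, E) = (6 + ((E + m) + 3)) + 5 = (6 + (3 + E + m)) + 5 = (9 + E + m) + 5 = 14 + E + m)
b = -31 (b = -1/8*248 = -31)
a(s) = -3752 - 804*s (a(s) = -268*(s + (14 + s + s)) = -268*(s + (14 + 2*s)) = -268*(14 + 3*s) = -3752 - 804*s)
a(b)/(-76426) = (-3752 - 804*(-31))/(-76426) = (-3752 + 24924)*(-1/76426) = 21172*(-1/76426) = -10586/38213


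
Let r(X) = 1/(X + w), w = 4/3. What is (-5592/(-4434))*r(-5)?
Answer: -2796/8129 ≈ -0.34395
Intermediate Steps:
w = 4/3 (w = 4*(1/3) = 4/3 ≈ 1.3333)
r(X) = 1/(4/3 + X) (r(X) = 1/(X + 4/3) = 1/(4/3 + X))
(-5592/(-4434))*r(-5) = (-5592/(-4434))*(3/(4 + 3*(-5))) = (-5592*(-1/4434))*(3/(4 - 15)) = 932*(3/(-11))/739 = 932*(3*(-1/11))/739 = (932/739)*(-3/11) = -2796/8129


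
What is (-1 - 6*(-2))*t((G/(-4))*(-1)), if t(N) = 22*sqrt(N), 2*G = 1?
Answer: 121*sqrt(2)/2 ≈ 85.560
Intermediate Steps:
G = 1/2 (G = (1/2)*1 = 1/2 ≈ 0.50000)
(-1 - 6*(-2))*t((G/(-4))*(-1)) = (-1 - 6*(-2))*(22*sqrt(((1/2)/(-4))*(-1))) = (-1 + 12)*(22*sqrt(((1/2)*(-1/4))*(-1))) = 11*(22*sqrt(-1/8*(-1))) = 11*(22*sqrt(1/8)) = 11*(22*(sqrt(2)/4)) = 11*(11*sqrt(2)/2) = 121*sqrt(2)/2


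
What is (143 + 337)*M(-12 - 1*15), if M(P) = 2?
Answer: 960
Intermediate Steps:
(143 + 337)*M(-12 - 1*15) = (143 + 337)*2 = 480*2 = 960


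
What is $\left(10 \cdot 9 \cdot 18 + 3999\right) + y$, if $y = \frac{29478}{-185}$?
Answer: $\frac{1010037}{185} \approx 5459.7$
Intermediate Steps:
$y = - \frac{29478}{185}$ ($y = 29478 \left(- \frac{1}{185}\right) = - \frac{29478}{185} \approx -159.34$)
$\left(10 \cdot 9 \cdot 18 + 3999\right) + y = \left(10 \cdot 9 \cdot 18 + 3999\right) - \frac{29478}{185} = \left(90 \cdot 18 + 3999\right) - \frac{29478}{185} = \left(1620 + 3999\right) - \frac{29478}{185} = 5619 - \frac{29478}{185} = \frac{1010037}{185}$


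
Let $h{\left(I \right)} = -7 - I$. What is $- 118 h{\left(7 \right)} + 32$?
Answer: $1684$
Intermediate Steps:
$- 118 h{\left(7 \right)} + 32 = - 118 \left(-7 - 7\right) + 32 = \left(-118\right) \left(-14\right) + 32 = 1652 + 32 = 1684$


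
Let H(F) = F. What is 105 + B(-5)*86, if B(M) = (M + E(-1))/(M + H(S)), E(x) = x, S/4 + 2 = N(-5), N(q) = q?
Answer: 1327/11 ≈ 120.64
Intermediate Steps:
S = -28 (S = -8 + 4*(-5) = -8 - 20 = -28)
B(M) = (-1 + M)/(-28 + M) (B(M) = (M - 1)/(M - 28) = (-1 + M)/(-28 + M))
105 + B(-5)*86 = 105 + ((-1 - 5)/(-28 - 5))*86 = 105 + (-6/(-33))*86 = 105 - 1/33*(-6)*86 = 105 + (2/11)*86 = 105 + 172/11 = 1327/11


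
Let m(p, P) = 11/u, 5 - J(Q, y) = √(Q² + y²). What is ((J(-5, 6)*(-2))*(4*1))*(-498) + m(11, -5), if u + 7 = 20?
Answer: 258971/13 - 3984*√61 ≈ -11195.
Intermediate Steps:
u = 13 (u = -7 + 20 = 13)
J(Q, y) = 5 - √(Q² + y²)
m(p, P) = 11/13
((J(-5, 6)*(-2))*(4*1))*(-498) + m(11, -5) = (((5 - √((-5)² + 6²))*(-2))*(4*1))*(-498) + 11/13 = (((5 - √(25 + 36))*(-2))*4)*(-498) + 11/13 = (((5 - √61)*(-2))*4)*(-498) + 11/13 = ((-10 + 2*√61)*4)*(-498) + 11/13 = (-40 + 8*√61)*(-498) + 11/13 = (19920 - 3984*√61) + 11/13 = 258971/13 - 3984*√61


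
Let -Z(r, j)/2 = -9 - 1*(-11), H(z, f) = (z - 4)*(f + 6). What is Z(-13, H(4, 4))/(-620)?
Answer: 1/155 ≈ 0.0064516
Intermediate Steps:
H(z, f) = (-4 + z)*(6 + f)
Z(r, j) = -4 (Z(r, j) = -2*(-9 - 1*(-11)) = -2*(-9 + 11) = -2*2 = -4)
Z(-13, H(4, 4))/(-620) = -4/(-620) = -4*(-1/620) = 1/155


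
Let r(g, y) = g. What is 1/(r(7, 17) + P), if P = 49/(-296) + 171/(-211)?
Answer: 62456/376237 ≈ 0.16600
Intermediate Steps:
P = -60955/62456 (P = 49*(-1/296) + 171*(-1/211) = -49/296 - 171/211 = -60955/62456 ≈ -0.97597)
1/(r(7, 17) + P) = 1/(7 - 60955/62456) = 1/(376237/62456) = 62456/376237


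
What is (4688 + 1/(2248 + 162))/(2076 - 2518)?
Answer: -664593/62660 ≈ -10.606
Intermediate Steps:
(4688 + 1/(2248 + 162))/(2076 - 2518) = (4688 + 1/2410)/(-442) = (4688 + 1/2410)*(-1/442) = (11298081/2410)*(-1/442) = -664593/62660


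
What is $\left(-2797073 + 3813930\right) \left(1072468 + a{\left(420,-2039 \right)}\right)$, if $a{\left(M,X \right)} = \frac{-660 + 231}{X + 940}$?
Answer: $\frac{1198511142022177}{1099} \approx 1.0905 \cdot 10^{12}$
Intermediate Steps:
$a{\left(M,X \right)} = - \frac{429}{940 + X}$
$\left(-2797073 + 3813930\right) \left(1072468 + a{\left(420,-2039 \right)}\right) = \left(-2797073 + 3813930\right) \left(1072468 - \frac{429}{940 - 2039}\right) = 1016857 \left(1072468 - \frac{429}{-1099}\right) = 1016857 \left(1072468 - - \frac{429}{1099}\right) = 1016857 \left(1072468 + \frac{429}{1099}\right) = 1016857 \cdot \frac{1178642761}{1099} = \frac{1198511142022177}{1099}$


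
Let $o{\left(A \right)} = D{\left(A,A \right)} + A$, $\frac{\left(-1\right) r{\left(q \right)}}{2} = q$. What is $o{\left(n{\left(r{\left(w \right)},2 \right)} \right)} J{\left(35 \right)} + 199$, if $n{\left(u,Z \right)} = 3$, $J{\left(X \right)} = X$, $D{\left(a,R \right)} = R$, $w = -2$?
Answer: $409$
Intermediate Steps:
$r{\left(q \right)} = - 2 q$
$o{\left(A \right)} = 2 A$ ($o{\left(A \right)} = A + A = 2 A$)
$o{\left(n{\left(r{\left(w \right)},2 \right)} \right)} J{\left(35 \right)} + 199 = 2 \cdot 3 \cdot 35 + 199 = 6 \cdot 35 + 199 = 210 + 199 = 409$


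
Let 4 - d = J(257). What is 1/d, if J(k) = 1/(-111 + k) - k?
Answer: 146/38105 ≈ 0.0038315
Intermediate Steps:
d = 38105/146 (d = 4 - (1 - 1*257² + 111*257)/(-111 + 257) = 4 - (1 - 1*66049 + 28527)/146 = 4 - (1 - 66049 + 28527)/146 = 4 - (-37521)/146 = 4 - 1*(-37521/146) = 4 + 37521/146 = 38105/146 ≈ 260.99)
1/d = 1/(38105/146) = 146/38105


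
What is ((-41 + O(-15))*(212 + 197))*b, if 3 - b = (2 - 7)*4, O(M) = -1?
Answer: -395094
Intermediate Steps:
b = 23 (b = 3 - (2 - 7)*4 = 3 - (-5)*4 = 3 - 1*(-20) = 3 + 20 = 23)
((-41 + O(-15))*(212 + 197))*b = ((-41 - 1)*(212 + 197))*23 = -42*409*23 = -17178*23 = -395094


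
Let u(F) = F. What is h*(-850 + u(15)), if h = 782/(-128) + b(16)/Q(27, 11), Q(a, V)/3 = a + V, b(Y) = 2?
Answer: 18556205/3648 ≈ 5086.7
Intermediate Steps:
Q(a, V) = 3*V + 3*a (Q(a, V) = 3*(a + V) = 3*(V + a) = 3*V + 3*a)
h = -22223/3648 (h = 782/(-128) + 2/(3*11 + 3*27) = 782*(-1/128) + 2/(33 + 81) = -391/64 + 2/114 = -391/64 + 2*(1/114) = -391/64 + 1/57 = -22223/3648 ≈ -6.0918)
h*(-850 + u(15)) = -22223*(-850 + 15)/3648 = -22223/3648*(-835) = 18556205/3648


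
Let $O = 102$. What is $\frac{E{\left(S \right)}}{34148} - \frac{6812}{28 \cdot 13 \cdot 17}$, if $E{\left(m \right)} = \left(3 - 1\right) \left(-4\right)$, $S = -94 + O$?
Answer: $- \frac{1118585}{1015903} \approx -1.1011$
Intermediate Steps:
$S = 8$ ($S = -94 + 102 = 8$)
$E{\left(m \right)} = -8$ ($E{\left(m \right)} = 2 \left(-4\right) = -8$)
$\frac{E{\left(S \right)}}{34148} - \frac{6812}{28 \cdot 13 \cdot 17} = - \frac{8}{34148} - \frac{6812}{28 \cdot 13 \cdot 17} = \left(-8\right) \frac{1}{34148} - \frac{6812}{364 \cdot 17} = - \frac{2}{8537} - \frac{6812}{6188} = - \frac{2}{8537} - \frac{131}{119} = - \frac{1118585}{1015903}$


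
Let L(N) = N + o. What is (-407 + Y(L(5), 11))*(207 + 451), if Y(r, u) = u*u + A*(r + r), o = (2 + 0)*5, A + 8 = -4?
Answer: -425068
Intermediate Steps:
A = -12 (A = -8 - 4 = -12)
o = 10 (o = 2*5 = 10)
L(N) = 10 + N (L(N) = N + 10 = 10 + N)
Y(r, u) = u² - 24*r (Y(r, u) = u*u - 12*(r + r) = u² - 24*r)
(-407 + Y(L(5), 11))*(207 + 451) = (-407 + (11² - 24*(10 + 5)))*(207 + 451) = (-407 + (121 - 24*15))*658 = (-407 + (121 - 360))*658 = (-407 - 239)*658 = -646*658 = -425068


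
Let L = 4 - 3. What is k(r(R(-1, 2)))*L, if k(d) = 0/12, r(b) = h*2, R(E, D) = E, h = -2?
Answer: 0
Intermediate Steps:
r(b) = -4 (r(b) = -2*2 = -4)
L = 1
k(d) = 0 (k(d) = 0*(1/12) = 0)
k(r(R(-1, 2)))*L = 0*1 = 0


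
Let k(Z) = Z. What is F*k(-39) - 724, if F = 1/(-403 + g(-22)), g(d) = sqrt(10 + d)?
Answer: -117577087/162421 + 78*I*sqrt(3)/162421 ≈ -723.9 + 0.00083179*I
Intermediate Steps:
F = 1/(-403 + 2*I*sqrt(3)) (F = 1/(-403 + sqrt(10 - 22)) = 1/(-403 + sqrt(-12)) = 1/(-403 + 2*I*sqrt(3)) ≈ -0.0024812 - 2.133e-5*I)
F*k(-39) - 724 = (-403/162421 - 2*I*sqrt(3)/162421)*(-39) - 724 = (15717/162421 + 78*I*sqrt(3)/162421) - 724 = -117577087/162421 + 78*I*sqrt(3)/162421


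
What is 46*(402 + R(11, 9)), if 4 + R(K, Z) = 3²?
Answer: 18722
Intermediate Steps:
R(K, Z) = 5 (R(K, Z) = -4 + 3² = -4 + 9 = 5)
46*(402 + R(11, 9)) = 46*(402 + 5) = 46*407 = 18722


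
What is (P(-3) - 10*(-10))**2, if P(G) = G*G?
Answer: 11881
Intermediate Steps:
P(G) = G**2
(P(-3) - 10*(-10))**2 = ((-3)**2 - 10*(-10))**2 = (9 + 100)**2 = 109**2 = 11881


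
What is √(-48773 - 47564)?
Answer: I*√96337 ≈ 310.38*I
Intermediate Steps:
√(-48773 - 47564) = √(-96337) = I*√96337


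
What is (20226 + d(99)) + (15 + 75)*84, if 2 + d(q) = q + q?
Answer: 27982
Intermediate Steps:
d(q) = -2 + 2*q (d(q) = -2 + (q + q) = -2 + 2*q)
(20226 + d(99)) + (15 + 75)*84 = (20226 + (-2 + 2*99)) + (15 + 75)*84 = (20226 + (-2 + 198)) + 90*84 = (20226 + 196) + 7560 = 20422 + 7560 = 27982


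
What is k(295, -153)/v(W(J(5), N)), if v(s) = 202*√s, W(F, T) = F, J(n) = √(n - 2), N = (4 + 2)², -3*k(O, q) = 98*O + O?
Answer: -3245*3^(¾)/202 ≈ -36.619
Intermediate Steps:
k(O, q) = -33*O (k(O, q) = -(98*O + O)/3 = -33*O)
N = 36 (N = 6² = 36)
J(n) = √(-2 + n)
k(295, -153)/v(W(J(5), N)) = (-33*295)/((202*√(√(-2 + 5)))) = -9735*3^(¾)/606 = -3245*3^(¾)/202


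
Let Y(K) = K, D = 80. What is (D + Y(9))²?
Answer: 7921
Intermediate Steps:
(D + Y(9))² = (80 + 9)² = 89² = 7921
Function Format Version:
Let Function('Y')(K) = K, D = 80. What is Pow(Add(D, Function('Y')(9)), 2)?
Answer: 7921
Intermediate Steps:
Pow(Add(D, Function('Y')(9)), 2) = Pow(Add(80, 9), 2) = Pow(89, 2) = 7921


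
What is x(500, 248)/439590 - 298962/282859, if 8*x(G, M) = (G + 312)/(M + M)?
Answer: -130369282514983/123347251907520 ≈ -1.0569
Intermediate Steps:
x(G, M) = (312 + G)/(16*M) (x(G, M) = ((G + 312)/(M + M))/8 = ((312 + G)/((2*M)))/8 = ((312 + G)*(1/(2*M)))/8 = ((312 + G)/(2*M))/8 = (312 + G)/(16*M))
x(500, 248)/439590 - 298962/282859 = ((1/16)*(312 + 500)/248)/439590 - 298962/282859 = ((1/16)*(1/248)*812)*(1/439590) - 298962*1/282859 = (203/992)*(1/439590) - 298962/282859 = 203/436073280 - 298962/282859 = -130369282514983/123347251907520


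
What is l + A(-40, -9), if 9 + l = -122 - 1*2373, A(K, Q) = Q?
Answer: -2513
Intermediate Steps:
l = -2504 (l = -9 + (-122 - 1*2373) = -9 + (-122 - 2373) = -9 - 2495 = -2504)
l + A(-40, -9) = -2504 - 9 = -2513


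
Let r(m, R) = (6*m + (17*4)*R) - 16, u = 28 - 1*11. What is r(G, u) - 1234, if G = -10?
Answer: -154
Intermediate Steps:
u = 17 (u = 28 - 11 = 17)
r(m, R) = -16 + 6*m + 68*R (r(m, R) = (6*m + 68*R) - 16 = -16 + 6*m + 68*R)
r(G, u) - 1234 = (-16 + 6*(-10) + 68*17) - 1234 = (-16 - 60 + 1156) - 1234 = 1080 - 1234 = -154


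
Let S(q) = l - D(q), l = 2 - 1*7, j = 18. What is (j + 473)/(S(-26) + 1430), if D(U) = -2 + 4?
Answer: 491/1423 ≈ 0.34505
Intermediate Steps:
D(U) = 2
l = -5 (l = 2 - 7 = -5)
S(q) = -7 (S(q) = -5 - 1*2 = -5 - 2 = -7)
(j + 473)/(S(-26) + 1430) = (18 + 473)/(-7 + 1430) = 491/1423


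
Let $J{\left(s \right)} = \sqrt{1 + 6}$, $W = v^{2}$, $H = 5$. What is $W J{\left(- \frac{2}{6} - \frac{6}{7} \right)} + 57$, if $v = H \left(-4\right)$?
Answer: $57 + 400 \sqrt{7} \approx 1115.3$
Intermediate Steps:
$v = -20$ ($v = 5 \left(-4\right) = -20$)
$W = 400$ ($W = \left(-20\right)^{2} = 400$)
$J{\left(s \right)} = \sqrt{7}$
$W J{\left(- \frac{2}{6} - \frac{6}{7} \right)} + 57 = 400 \sqrt{7} + 57 = 57 + 400 \sqrt{7}$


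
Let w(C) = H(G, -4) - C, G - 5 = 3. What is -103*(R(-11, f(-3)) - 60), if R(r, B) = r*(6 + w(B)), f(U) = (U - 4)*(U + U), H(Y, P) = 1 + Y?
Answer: -24411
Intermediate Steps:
G = 8 (G = 5 + 3 = 8)
w(C) = 9 - C (w(C) = (1 + 8) - C = 9 - C)
f(U) = 2*U*(-4 + U) (f(U) = (-4 + U)*(2*U) = 2*U*(-4 + U))
R(r, B) = r*(15 - B) (R(r, B) = r*(6 + (9 - B)) = r*(15 - B))
-103*(R(-11, f(-3)) - 60) = -103*(-11*(15 - 2*(-3)*(-4 - 3)) - 60) = -103*(-11*(15 - 2*(-3)*(-7)) - 60) = -103*(-11*(15 - 1*42) - 60) = -103*(-11*(15 - 42) - 60) = -103*(-11*(-27) - 60) = -103*(297 - 60) = -103*237 = -24411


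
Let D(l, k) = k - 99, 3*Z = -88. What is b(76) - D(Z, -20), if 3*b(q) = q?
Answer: 433/3 ≈ 144.33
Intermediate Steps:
b(q) = q/3
Z = -88/3 (Z = (⅓)*(-88) = -88/3 ≈ -29.333)
D(l, k) = -99 + k
b(76) - D(Z, -20) = (⅓)*76 - (-99 - 20) = 76/3 - 1*(-119) = 76/3 + 119 = 433/3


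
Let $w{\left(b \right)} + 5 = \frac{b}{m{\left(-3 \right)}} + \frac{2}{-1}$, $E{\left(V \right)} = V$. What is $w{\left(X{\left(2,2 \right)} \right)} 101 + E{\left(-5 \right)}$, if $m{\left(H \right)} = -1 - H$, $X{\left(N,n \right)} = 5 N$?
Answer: $-207$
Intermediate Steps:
$w{\left(b \right)} = -7 + \frac{b}{2}$ ($w{\left(b \right)} = -5 + \left(\frac{b}{-1 - -3} + \frac{2}{-1}\right) = -5 + \left(\frac{b}{-1 + 3} + 2 \left(-1\right)\right) = -5 + \left(\frac{b}{2} - 2\right) = -5 + \left(-2 + \frac{b}{2}\right) = -7 + \frac{b}{2}$)
$w{\left(X{\left(2,2 \right)} \right)} 101 + E{\left(-5 \right)} = \left(-7 + \frac{5 \cdot 2}{2}\right) 101 - 5 = \left(-7 + \frac{1}{2} \cdot 10\right) 101 - 5 = \left(-7 + 5\right) 101 - 5 = \left(-2\right) 101 - 5 = -202 - 5 = -207$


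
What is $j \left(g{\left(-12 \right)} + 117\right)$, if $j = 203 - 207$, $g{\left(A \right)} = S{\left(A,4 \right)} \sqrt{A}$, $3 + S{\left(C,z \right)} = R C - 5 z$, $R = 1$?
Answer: $-468 + 280 i \sqrt{3} \approx -468.0 + 484.97 i$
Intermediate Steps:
$S{\left(C,z \right)} = -3 + C - 5 z$ ($S{\left(C,z \right)} = -3 + \left(1 C - 5 z\right) = -3 + \left(C - 5 z\right) = -3 + C - 5 z$)
$g{\left(A \right)} = \sqrt{A} \left(-23 + A\right)$ ($g{\left(A \right)} = \left(-3 + A - 20\right) \sqrt{A} = \left(-23 + A\right) \sqrt{A} = \sqrt{A} \left(-23 + A\right)$)
$j = -4$
$j \left(g{\left(-12 \right)} + 117\right) = - 4 \left(\sqrt{-12} \left(-23 - 12\right) + 117\right) = - 4 \left(2 i \sqrt{3} \left(-35\right) + 117\right) = - 4 \left(- 70 i \sqrt{3} + 117\right) = - 4 \left(117 - 70 i \sqrt{3}\right) = -468 + 280 i \sqrt{3}$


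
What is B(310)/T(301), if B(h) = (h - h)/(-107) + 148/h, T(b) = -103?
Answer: -74/15965 ≈ -0.0046351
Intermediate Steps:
B(h) = 148/h (B(h) = 0*(-1/107) + 148/h = 0 + 148/h = 148/h)
B(310)/T(301) = (148/310)/(-103) = (148*(1/310))*(-1/103) = (74/155)*(-1/103) = -74/15965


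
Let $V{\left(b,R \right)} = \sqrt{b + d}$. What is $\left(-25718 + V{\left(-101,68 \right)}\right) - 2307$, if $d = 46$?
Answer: $-28025 + i \sqrt{55} \approx -28025.0 + 7.4162 i$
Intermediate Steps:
$V{\left(b,R \right)} = \sqrt{46 + b}$ ($V{\left(b,R \right)} = \sqrt{b + 46} = \sqrt{46 + b}$)
$\left(-25718 + V{\left(-101,68 \right)}\right) - 2307 = \left(-25718 + \sqrt{46 - 101}\right) - 2307 = \left(-25718 + \sqrt{-55}\right) - 2307 = \left(-25718 + i \sqrt{55}\right) - 2307 = -28025 + i \sqrt{55}$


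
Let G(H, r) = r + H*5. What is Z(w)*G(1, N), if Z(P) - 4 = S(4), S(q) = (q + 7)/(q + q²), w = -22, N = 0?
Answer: 91/4 ≈ 22.750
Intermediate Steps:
G(H, r) = r + 5*H
S(q) = (7 + q)/(q + q²)
Z(P) = 91/20 (Z(P) = 4 + (7 + 4)/(4*(1 + 4)) = 4 + (¼)*11/5 = 4 + (¼)*(⅕)*11 = 4 + 11/20 = 91/20)
Z(w)*G(1, N) = 91*(0 + 5*1)/20 = 91*(0 + 5)/20 = (91/20)*5 = 91/4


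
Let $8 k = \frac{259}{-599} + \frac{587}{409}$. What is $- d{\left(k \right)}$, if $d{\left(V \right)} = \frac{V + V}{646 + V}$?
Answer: $- \frac{245682}{633179585} \approx -0.00038801$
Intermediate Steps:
$k = \frac{122841}{979964}$ ($k = \frac{\frac{259}{-599} + \frac{587}{409}}{8} = \frac{259 \left(- \frac{1}{599}\right) + 587 \cdot \frac{1}{409}}{8} = \frac{- \frac{259}{599} + \frac{587}{409}}{8} = \frac{1}{8} \cdot \frac{245682}{244991} = \frac{122841}{979964} \approx 0.12535$)
$d{\left(V \right)} = \frac{2 V}{646 + V}$
$- d{\left(k \right)} = - \frac{2 \cdot 122841}{979964 \left(646 + \frac{122841}{979964}\right)} = - \frac{2 \cdot 122841}{979964 \cdot \frac{633179585}{979964}} = - \frac{2 \cdot 122841 \cdot 979964}{979964 \cdot 633179585} = \left(-1\right) \frac{245682}{633179585} = - \frac{245682}{633179585}$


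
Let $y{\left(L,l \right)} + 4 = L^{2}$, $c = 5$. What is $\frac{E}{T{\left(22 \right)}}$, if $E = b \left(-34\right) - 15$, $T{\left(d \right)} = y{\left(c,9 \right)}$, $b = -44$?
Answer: $\frac{1481}{21} \approx 70.524$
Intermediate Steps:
$y{\left(L,l \right)} = -4 + L^{2}$
$T{\left(d \right)} = 21$ ($T{\left(d \right)} = -4 + 5^{2} = -4 + 25 = 21$)
$E = 1481$ ($E = \left(-44\right) \left(-34\right) - 15 = 1496 - 15 = 1481$)
$\frac{E}{T{\left(22 \right)}} = \frac{1481}{21}$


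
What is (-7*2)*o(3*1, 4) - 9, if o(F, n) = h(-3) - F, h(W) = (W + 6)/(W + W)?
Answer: 40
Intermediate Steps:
h(W) = (6 + W)/(2*W) (h(W) = (6 + W)/((2*W)) = (6 + W)*(1/(2*W)) = (6 + W)/(2*W))
o(F, n) = -1/2 - F (o(F, n) = (1/2)*(6 - 3)/(-3) - F = (1/2)*(-1/3)*3 - F = -1/2 - F)
(-7*2)*o(3*1, 4) - 9 = (-7*2)*(-1/2 - 3) - 9 = -14*(-1/2 - 1*3) - 9 = -14*(-1/2 - 3) - 9 = -14*(-7/2) - 9 = 49 - 9 = 40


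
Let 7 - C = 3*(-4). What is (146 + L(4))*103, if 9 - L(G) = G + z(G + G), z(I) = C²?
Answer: -21630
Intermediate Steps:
C = 19 (C = 7 - 3*(-4) = 7 - 1*(-12) = 7 + 12 = 19)
z(I) = 361 (z(I) = 19² = 361)
L(G) = -352 - G (L(G) = 9 - (G + 361) = 9 - (361 + G) = 9 + (-361 - G) = -352 - G)
(146 + L(4))*103 = (146 + (-352 - 1*4))*103 = (146 + (-352 - 4))*103 = (146 - 356)*103 = -210*103 = -21630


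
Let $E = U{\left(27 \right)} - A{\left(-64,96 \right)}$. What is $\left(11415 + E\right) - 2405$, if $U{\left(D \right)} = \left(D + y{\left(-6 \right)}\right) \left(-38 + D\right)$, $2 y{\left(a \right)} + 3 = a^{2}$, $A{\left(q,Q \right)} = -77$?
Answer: $\frac{17217}{2} \approx 8608.5$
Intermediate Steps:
$y{\left(a \right)} = - \frac{3}{2} + \frac{a^{2}}{2}$
$U{\left(D \right)} = \left(-38 + D\right) \left(\frac{33}{2} + D\right)$ ($U{\left(D \right)} = \left(D - \left(\frac{3}{2} - \frac{\left(-6\right)^{2}}{2}\right)\right) \left(-38 + D\right) = \left(D + \left(- \frac{3}{2} + \frac{1}{2} \cdot 36\right)\right) \left(-38 + D\right) = \left(D + \left(- \frac{3}{2} + 18\right)\right) \left(-38 + D\right) = \left(D + \frac{33}{2}\right) \left(-38 + D\right) = \left(\frac{33}{2} + D\right) \left(-38 + D\right) = \left(-38 + D\right) \left(\frac{33}{2} + D\right)$)
$E = - \frac{803}{2}$ ($E = \left(-627 + 27^{2} - \frac{1161}{2}\right) - -77 = \left(-627 + 729 - \frac{1161}{2}\right) + 77 = - \frac{957}{2} + 77 = - \frac{803}{2} \approx -401.5$)
$\left(11415 + E\right) - 2405 = \left(11415 - \frac{803}{2}\right) - 2405 = \frac{22027}{2} - 2405 = \frac{17217}{2}$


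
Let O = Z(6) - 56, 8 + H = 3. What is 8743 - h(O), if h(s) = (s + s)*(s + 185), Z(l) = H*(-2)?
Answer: 21531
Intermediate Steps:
H = -5 (H = -8 + 3 = -5)
Z(l) = 10 (Z(l) = -5*(-2) = 10)
O = -46 (O = 10 - 56 = -46)
h(s) = 2*s*(185 + s) (h(s) = (2*s)*(185 + s) = 2*s*(185 + s))
8743 - h(O) = 8743 - 2*(-46)*(185 - 46) = 8743 - 2*(-46)*139 = 8743 - 1*(-12788) = 8743 + 12788 = 21531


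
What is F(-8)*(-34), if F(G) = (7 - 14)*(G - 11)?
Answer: -4522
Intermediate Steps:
F(G) = 77 - 7*G (F(G) = -7*(-11 + G) = 77 - 7*G)
F(-8)*(-34) = (77 - 7*(-8))*(-34) = (77 + 56)*(-34) = 133*(-34) = -4522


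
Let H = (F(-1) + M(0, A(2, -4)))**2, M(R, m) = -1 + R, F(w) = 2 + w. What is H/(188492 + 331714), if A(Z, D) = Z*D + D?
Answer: 0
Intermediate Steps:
A(Z, D) = D + D*Z (A(Z, D) = D*Z + D = D + D*Z)
H = 0 (H = ((2 - 1) + (-1 + 0))**2 = (1 - 1)**2 = 0**2 = 0)
H/(188492 + 331714) = 0/(188492 + 331714) = 0/520206 = 0*(1/520206) = 0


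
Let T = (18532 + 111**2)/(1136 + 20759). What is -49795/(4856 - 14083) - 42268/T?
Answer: -8537663349085/284680631 ≈ -29990.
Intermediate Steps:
T = 30853/21895 (T = (18532 + 12321)/21895 = 30853*(1/21895) = 30853/21895 ≈ 1.4091)
-49795/(4856 - 14083) - 42268/T = -49795/(4856 - 14083) - 42268/30853/21895 = -49795/(-9227) - 42268*21895/30853 = -49795*(-1/9227) - 925457860/30853 = 49795/9227 - 925457860/30853 = -8537663349085/284680631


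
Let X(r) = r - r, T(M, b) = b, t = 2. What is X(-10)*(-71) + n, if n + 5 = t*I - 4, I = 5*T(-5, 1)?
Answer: 1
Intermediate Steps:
X(r) = 0
I = 5 (I = 5*1 = 5)
n = 1 (n = -5 + (2*5 - 4) = -5 + (10 - 4) = -5 + 6 = 1)
X(-10)*(-71) + n = 0*(-71) + 1 = 0 + 1 = 1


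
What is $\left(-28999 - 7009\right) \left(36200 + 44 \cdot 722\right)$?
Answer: $-2447391744$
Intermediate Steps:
$\left(-28999 - 7009\right) \left(36200 + 44 \cdot 722\right) = - 36008 \left(36200 + 31768\right) = \left(-36008\right) 67968 = -2447391744$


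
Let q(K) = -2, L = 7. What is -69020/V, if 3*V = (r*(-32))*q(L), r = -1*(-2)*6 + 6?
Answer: -17255/96 ≈ -179.74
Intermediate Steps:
r = 18 (r = 2*6 + 6 = 12 + 6 = 18)
V = 384 (V = ((18*(-32))*(-2))/3 = (-576*(-2))/3 = (⅓)*1152 = 384)
-69020/V = -69020/384 = -69020*1/384 = -17255/96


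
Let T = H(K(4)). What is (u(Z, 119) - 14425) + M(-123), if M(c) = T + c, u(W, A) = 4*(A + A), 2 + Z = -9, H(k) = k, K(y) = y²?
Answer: -13580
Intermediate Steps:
Z = -11 (Z = -2 - 9 = -11)
T = 16 (T = 4² = 16)
u(W, A) = 8*A (u(W, A) = 4*(2*A) = 8*A)
M(c) = 16 + c
(u(Z, 119) - 14425) + M(-123) = (8*119 - 14425) + (16 - 123) = (952 - 14425) - 107 = -13473 - 107 = -13580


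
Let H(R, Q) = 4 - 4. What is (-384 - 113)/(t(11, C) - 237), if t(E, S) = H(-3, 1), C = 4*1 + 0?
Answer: 497/237 ≈ 2.0970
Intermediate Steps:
C = 4 (C = 4 + 0 = 4)
H(R, Q) = 0
t(E, S) = 0
(-384 - 113)/(t(11, C) - 237) = (-384 - 113)/(0 - 237) = -497/(-237) = -497*(-1/237) = 497/237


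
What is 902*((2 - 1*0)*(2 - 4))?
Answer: -3608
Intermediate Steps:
902*((2 - 1*0)*(2 - 4)) = 902*((2 + 0)*(-2)) = 902*(2*(-2)) = 902*(-4) = -3608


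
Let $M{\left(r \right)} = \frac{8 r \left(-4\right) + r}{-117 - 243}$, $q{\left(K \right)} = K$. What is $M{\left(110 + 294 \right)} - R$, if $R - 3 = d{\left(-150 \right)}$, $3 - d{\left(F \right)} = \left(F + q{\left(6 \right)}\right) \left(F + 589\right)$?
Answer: $- \frac{5686849}{90} \approx -63187.0$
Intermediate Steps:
$d{\left(F \right)} = 3 - \left(6 + F\right) \left(589 + F\right)$ ($d{\left(F \right)} = 3 - \left(F + 6\right) \left(F + 589\right) = 3 - \left(6 + F\right) \left(589 + F\right)$)
$R = 63222$ ($R = 3 - -63219 = 3 + 63219 = 63222$)
$M{\left(r \right)} = \frac{31 r}{360}$ ($M{\left(r \right)} = \frac{- 32 r + r}{-360} = - 31 r \left(- \frac{1}{360}\right) = \frac{31 r}{360}$)
$M{\left(110 + 294 \right)} - R = \frac{31 \left(110 + 294\right)}{360} - 63222 = \frac{31}{360} \cdot 404 - 63222 = \frac{3131}{90} - 63222 = - \frac{5686849}{90}$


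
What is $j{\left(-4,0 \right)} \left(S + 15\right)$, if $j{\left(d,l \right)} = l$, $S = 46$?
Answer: $0$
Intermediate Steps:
$j{\left(-4,0 \right)} \left(S + 15\right) = 0 \left(46 + 15\right) = 0 \cdot 61 = 0$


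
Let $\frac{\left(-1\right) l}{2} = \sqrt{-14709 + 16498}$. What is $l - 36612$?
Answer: $-36612 - 2 \sqrt{1789} \approx -36697.0$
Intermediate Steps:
$l = - 2 \sqrt{1789}$ ($l = - 2 \sqrt{-14709 + 16498} = - 2 \sqrt{1789} \approx -84.593$)
$l - 36612 = - 2 \sqrt{1789} - 36612 = -36612 - 2 \sqrt{1789}$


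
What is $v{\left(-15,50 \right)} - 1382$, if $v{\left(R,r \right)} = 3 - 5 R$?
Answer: $-1304$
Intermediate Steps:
$v{\left(-15,50 \right)} - 1382 = \left(3 - -75\right) - 1382 = \left(3 + 75\right) - 1382 = 78 - 1382 = -1304$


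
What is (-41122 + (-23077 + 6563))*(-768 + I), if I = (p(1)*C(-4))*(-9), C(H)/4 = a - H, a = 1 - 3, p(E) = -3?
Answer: 31815072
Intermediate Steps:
a = -2
C(H) = -8 - 4*H (C(H) = 4*(-2 - H) = -8 - 4*H)
I = 216 (I = -3*(-8 - 4*(-4))*(-9) = -3*(-8 + 16)*(-9) = -3*8*(-9) = -24*(-9) = 216)
(-41122 + (-23077 + 6563))*(-768 + I) = (-41122 + (-23077 + 6563))*(-768 + 216) = (-41122 - 16514)*(-552) = -57636*(-552) = 31815072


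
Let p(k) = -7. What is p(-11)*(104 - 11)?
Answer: -651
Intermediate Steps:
p(-11)*(104 - 11) = -7*(104 - 11) = -7*93 = -651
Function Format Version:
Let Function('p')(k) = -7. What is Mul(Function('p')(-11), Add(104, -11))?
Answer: -651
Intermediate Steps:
Mul(Function('p')(-11), Add(104, -11)) = Mul(-7, Add(104, -11)) = Mul(-7, 93) = -651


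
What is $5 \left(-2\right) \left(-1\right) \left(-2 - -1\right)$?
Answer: $-10$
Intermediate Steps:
$5 \left(-2\right) \left(-1\right) \left(-2 - -1\right) = 5 \cdot 2 \left(-2 + 1\right) = 5 \cdot 2 \left(-1\right) = 5 \left(-2\right) = -10$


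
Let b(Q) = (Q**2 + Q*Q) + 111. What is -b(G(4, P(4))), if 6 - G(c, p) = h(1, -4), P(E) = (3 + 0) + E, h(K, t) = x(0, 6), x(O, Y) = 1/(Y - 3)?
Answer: -1577/9 ≈ -175.22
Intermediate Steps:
x(O, Y) = 1/(-3 + Y)
h(K, t) = 1/3 (h(K, t) = 1/(-3 + 6) = 1/3)
P(E) = 3 + E
G(c, p) = 17/3 (G(c, p) = 6 - 1*1/3 = 6 - 1/3 = 17/3)
b(Q) = 111 + 2*Q**2 (b(Q) = (Q**2 + Q**2) + 111 = 2*Q**2 + 111 = 111 + 2*Q**2)
-b(G(4, P(4))) = -(111 + 2*(17/3)**2) = -(111 + 2*(289/9)) = -(111 + 578/9) = -1*1577/9 = -1577/9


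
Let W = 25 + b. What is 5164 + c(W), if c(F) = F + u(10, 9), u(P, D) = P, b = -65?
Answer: 5134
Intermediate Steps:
W = -40 (W = 25 - 65 = -40)
c(F) = 10 + F (c(F) = F + 10 = 10 + F)
5164 + c(W) = 5164 + (10 - 40) = 5164 - 30 = 5134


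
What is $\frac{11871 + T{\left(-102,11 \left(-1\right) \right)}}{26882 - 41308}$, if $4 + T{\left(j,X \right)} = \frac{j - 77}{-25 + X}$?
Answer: $- \frac{427391}{519336} \approx -0.82296$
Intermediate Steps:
$T{\left(j,X \right)} = -4 + \frac{-77 + j}{-25 + X}$ ($T{\left(j,X \right)} = -4 + \frac{j - 77}{-25 + X} = -4 + \frac{-77 + j}{-25 + X}$)
$\frac{11871 + T{\left(-102,11 \left(-1\right) \right)}}{26882 - 41308} = \frac{11871 + \frac{23 - 102 - 4 \cdot 11 \left(-1\right)}{-25 + 11 \left(-1\right)}}{26882 - 41308} = \frac{11871 + \frac{23 - 102 - -44}{-25 - 11}}{-14426} = \left(11871 + \frac{23 - 102 + 44}{-36}\right) \left(- \frac{1}{14426}\right) = \left(11871 - - \frac{35}{36}\right) \left(- \frac{1}{14426}\right) = \left(11871 + \frac{35}{36}\right) \left(- \frac{1}{14426}\right) = \frac{427391}{36} \left(- \frac{1}{14426}\right) = - \frac{427391}{519336}$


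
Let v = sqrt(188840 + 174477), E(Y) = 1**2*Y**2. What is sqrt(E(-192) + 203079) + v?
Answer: sqrt(363317) + 11*sqrt(1983) ≈ 1092.6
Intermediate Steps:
E(Y) = Y**2 (E(Y) = 1*Y**2 = Y**2)
v = sqrt(363317) ≈ 602.76
sqrt(E(-192) + 203079) + v = sqrt((-192)**2 + 203079) + sqrt(363317) = sqrt(36864 + 203079) + sqrt(363317) = sqrt(239943) + sqrt(363317) = 11*sqrt(1983) + sqrt(363317) = sqrt(363317) + 11*sqrt(1983)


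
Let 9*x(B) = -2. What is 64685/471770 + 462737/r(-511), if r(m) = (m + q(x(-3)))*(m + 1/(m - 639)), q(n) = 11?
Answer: 14213544849/7295687165 ≈ 1.9482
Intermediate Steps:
x(B) = -2/9 (x(B) = (1/9)*(-2) = -2/9)
r(m) = (11 + m)*(m + 1/(-639 + m)) (r(m) = (m + 11)*(m + 1/(m - 639)) = (11 + m)*(m + 1/(-639 + m)))
64685/471770 + 462737/r(-511) = 64685/471770 + 462737/(((11 + (-511)**3 - 7028*(-511) - 628*(-511)**2)/(-639 - 511))) = 64685*(1/471770) + 462737/(((11 - 133432831 + 3591308 - 628*261121)/(-1150))) = 12937/94354 + 462737/((-(11 - 133432831 + 3591308 - 163983988)/1150)) = 12937/94354 + 462737/((-1/1150*(-293825500))) = 12937/94354 + 462737/(5876510/23) = 12937/94354 + 462737*(23/5876510) = 12937/94354 + 10642951/5876510 = 14213544849/7295687165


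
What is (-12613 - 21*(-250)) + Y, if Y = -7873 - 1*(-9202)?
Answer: -6034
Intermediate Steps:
Y = 1329 (Y = -7873 + 9202 = 1329)
(-12613 - 21*(-250)) + Y = (-12613 - 21*(-250)) + 1329 = (-12613 + 5250) + 1329 = -7363 + 1329 = -6034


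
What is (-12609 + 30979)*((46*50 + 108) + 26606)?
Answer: 532987180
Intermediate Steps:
(-12609 + 30979)*((46*50 + 108) + 26606) = 18370*((2300 + 108) + 26606) = 18370*(2408 + 26606) = 18370*29014 = 532987180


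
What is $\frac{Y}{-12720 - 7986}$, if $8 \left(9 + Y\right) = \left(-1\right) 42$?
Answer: $\frac{19}{27608} \approx 0.00068821$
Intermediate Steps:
$Y = - \frac{57}{4}$ ($Y = -9 + \frac{\left(-1\right) 42}{8} = -9 + \frac{1}{8} \left(-42\right) = -9 - \frac{21}{4} = - \frac{57}{4} \approx -14.25$)
$\frac{Y}{-12720 - 7986} = - \frac{57}{4 \left(-12720 - 7986\right)} = - \frac{57}{4 \left(-20706\right)} = \left(- \frac{57}{4}\right) \left(- \frac{1}{20706}\right) = \frac{19}{27608}$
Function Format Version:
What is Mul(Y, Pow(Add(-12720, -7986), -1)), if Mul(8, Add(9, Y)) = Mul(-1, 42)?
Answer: Rational(19, 27608) ≈ 0.00068821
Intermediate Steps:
Y = Rational(-57, 4) (Y = Add(-9, Mul(Rational(1, 8), Mul(-1, 42))) = Add(-9, Mul(Rational(1, 8), -42)) = Add(-9, Rational(-21, 4)) = Rational(-57, 4) ≈ -14.250)
Mul(Y, Pow(Add(-12720, -7986), -1)) = Mul(Rational(-57, 4), Pow(Add(-12720, -7986), -1)) = Mul(Rational(-57, 4), Pow(-20706, -1)) = Mul(Rational(-57, 4), Rational(-1, 20706)) = Rational(19, 27608)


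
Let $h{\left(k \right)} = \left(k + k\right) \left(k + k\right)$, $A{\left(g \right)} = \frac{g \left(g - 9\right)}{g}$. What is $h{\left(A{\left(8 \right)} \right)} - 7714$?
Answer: $-7710$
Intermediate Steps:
$A{\left(g \right)} = -9 + g$ ($A{\left(g \right)} = \frac{g \left(-9 + g\right)}{g} = -9 + g$)
$h{\left(k \right)} = 4 k^{2}$ ($h{\left(k \right)} = 2 k 2 k = 4 k^{2}$)
$h{\left(A{\left(8 \right)} \right)} - 7714 = 4 \left(-9 + 8\right)^{2} - 7714 = 4 \left(-1\right)^{2} - 7714 = 4 \cdot 1 - 7714 = 4 - 7714 = -7710$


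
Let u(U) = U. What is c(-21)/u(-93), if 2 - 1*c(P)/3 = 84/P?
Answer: -6/31 ≈ -0.19355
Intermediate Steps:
c(P) = 6 - 252/P
c(-21)/u(-93) = (6 - 252/(-21))/(-93) = (6 - 252*(-1/21))*(-1/93) = (6 + 12)*(-1/93) = 18*(-1/93) = -6/31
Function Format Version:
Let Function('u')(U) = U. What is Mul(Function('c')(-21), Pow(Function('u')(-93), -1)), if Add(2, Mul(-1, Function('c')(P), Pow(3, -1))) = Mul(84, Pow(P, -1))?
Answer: Rational(-6, 31) ≈ -0.19355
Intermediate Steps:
Function('c')(P) = Add(6, Mul(-252, Pow(P, -1))) (Function('c')(P) = Add(6, Mul(-3, Mul(84, Pow(P, -1)))) = Add(6, Mul(-252, Pow(P, -1))))
Mul(Function('c')(-21), Pow(Function('u')(-93), -1)) = Mul(Add(6, Mul(-252, Pow(-21, -1))), Pow(-93, -1)) = Mul(Add(6, Mul(-252, Rational(-1, 21))), Rational(-1, 93)) = Mul(Add(6, 12), Rational(-1, 93)) = Mul(18, Rational(-1, 93)) = Rational(-6, 31)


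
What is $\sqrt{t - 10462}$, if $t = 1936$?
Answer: $7 i \sqrt{174} \approx 92.336 i$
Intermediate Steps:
$\sqrt{t - 10462} = \sqrt{1936 - 10462} = \sqrt{-8526} = 7 i \sqrt{174}$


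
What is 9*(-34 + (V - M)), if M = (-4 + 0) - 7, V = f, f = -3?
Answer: -234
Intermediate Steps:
V = -3
M = -11 (M = -4 - 7 = -11)
9*(-34 + (V - M)) = 9*(-34 + (-3 - 1*(-11))) = 9*(-34 + (-3 + 11)) = 9*(-34 + 8) = 9*(-26) = -234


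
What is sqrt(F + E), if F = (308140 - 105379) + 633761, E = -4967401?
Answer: I*sqrt(4130879) ≈ 2032.5*I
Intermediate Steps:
F = 836522 (F = 202761 + 633761 = 836522)
sqrt(F + E) = sqrt(836522 - 4967401) = sqrt(-4130879) = I*sqrt(4130879)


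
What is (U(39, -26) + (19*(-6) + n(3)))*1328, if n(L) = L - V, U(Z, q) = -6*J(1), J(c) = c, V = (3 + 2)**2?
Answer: -188576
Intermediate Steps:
V = 25 (V = 5**2 = 25)
U(Z, q) = -6 (U(Z, q) = -6*1 = -6)
n(L) = -25 + L (n(L) = L - 1*25 = L - 25 = -25 + L)
(U(39, -26) + (19*(-6) + n(3)))*1328 = (-6 + (19*(-6) + (-25 + 3)))*1328 = (-6 + (-114 - 22))*1328 = (-6 - 136)*1328 = -142*1328 = -188576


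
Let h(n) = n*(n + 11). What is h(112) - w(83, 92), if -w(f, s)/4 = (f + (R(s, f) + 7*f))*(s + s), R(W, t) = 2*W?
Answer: 637904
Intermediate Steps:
w(f, s) = -8*s*(2*s + 8*f) (w(f, s) = -4*(f + (2*s + 7*f))*(s + s) = -4*(2*s + 8*f)*2*s = -8*s*(2*s + 8*f))
h(n) = n*(11 + n)
h(112) - w(83, 92) = 112*(11 + 112) - (-16)*92*(92 + 4*83) = 112*123 - (-16)*92*(92 + 332) = 13776 - (-16)*92*424 = 13776 - 1*(-624128) = 13776 + 624128 = 637904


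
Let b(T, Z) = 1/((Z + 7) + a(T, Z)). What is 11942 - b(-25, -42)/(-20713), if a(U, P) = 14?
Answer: 5194447565/434973 ≈ 11942.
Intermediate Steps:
b(T, Z) = 1/(21 + Z) (b(T, Z) = 1/((Z + 7) + 14) = 1/((7 + Z) + 14) = 1/(21 + Z))
11942 - b(-25, -42)/(-20713) = 11942 - 1/((21 - 42)*(-20713)) = 11942 - (-1)/((-21)*20713) = 11942 - (-1)*(-1)/(21*20713) = 11942 - 1*1/434973 = 11942 - 1/434973 = 5194447565/434973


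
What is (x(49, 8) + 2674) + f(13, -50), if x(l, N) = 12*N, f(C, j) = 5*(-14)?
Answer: 2700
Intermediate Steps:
f(C, j) = -70
(x(49, 8) + 2674) + f(13, -50) = (12*8 + 2674) - 70 = (96 + 2674) - 70 = 2770 - 70 = 2700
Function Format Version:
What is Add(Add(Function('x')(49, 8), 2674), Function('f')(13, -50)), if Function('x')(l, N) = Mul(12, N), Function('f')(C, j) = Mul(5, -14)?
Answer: 2700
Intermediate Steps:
Function('f')(C, j) = -70
Add(Add(Function('x')(49, 8), 2674), Function('f')(13, -50)) = Add(Add(Mul(12, 8), 2674), -70) = Add(Add(96, 2674), -70) = Add(2770, -70) = 2700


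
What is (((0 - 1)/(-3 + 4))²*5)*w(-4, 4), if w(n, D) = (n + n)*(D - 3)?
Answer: -40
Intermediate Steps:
w(n, D) = 2*n*(-3 + D) (w(n, D) = (2*n)*(-3 + D) = 2*n*(-3 + D))
(((0 - 1)/(-3 + 4))²*5)*w(-4, 4) = (((0 - 1)/(-3 + 4))²*5)*(2*(-4)*(-3 + 4)) = ((-1/1)²*5)*(2*(-4)*1) = ((-1*1)²*5)*(-8) = ((-1)²*5)*(-8) = (1*5)*(-8) = 5*(-8) = -40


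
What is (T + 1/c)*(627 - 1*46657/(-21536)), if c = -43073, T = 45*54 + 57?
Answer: 725740761144475/463810064 ≈ 1.5647e+6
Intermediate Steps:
T = 2487 (T = 2430 + 57 = 2487)
(T + 1/c)*(627 - 1*46657/(-21536)) = (2487 + 1/(-43073))*(627 - 1*46657/(-21536)) = (2487 - 1/43073)*(627 - 46657*(-1/21536)) = 107122550*(627 + 46657/21536)/43073 = (107122550/43073)*(13549729/21536) = 725740761144475/463810064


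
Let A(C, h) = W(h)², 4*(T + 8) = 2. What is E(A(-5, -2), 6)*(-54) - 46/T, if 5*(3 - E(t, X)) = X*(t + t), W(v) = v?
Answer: 5438/15 ≈ 362.53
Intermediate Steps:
T = -15/2 (T = -8 + (¼)*2 = -8 + ½ = -15/2 ≈ -7.5000)
A(C, h) = h²
E(t, X) = 3 - 2*X*t/5 (E(t, X) = 3 - X*(t + t)/5 = 3 - X*2*t/5 = 3 - 2*X*t/5)
E(A(-5, -2), 6)*(-54) - 46/T = (3 - ⅖*6*(-2)²)*(-54) - 46/(-15/2) = (3 - ⅖*6*4)*(-54) - 46*(-2/15) = (3 - 48/5)*(-54) + 92/15 = -33/5*(-54) + 92/15 = 1782/5 + 92/15 = 5438/15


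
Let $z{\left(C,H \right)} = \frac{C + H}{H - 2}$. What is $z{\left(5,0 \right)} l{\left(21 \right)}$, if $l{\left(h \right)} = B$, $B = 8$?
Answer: $-20$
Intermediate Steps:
$l{\left(h \right)} = 8$
$z{\left(C,H \right)} = \frac{C + H}{-2 + H}$
$z{\left(5,0 \right)} l{\left(21 \right)} = \frac{5 + 0}{-2 + 0} \cdot 8 = \frac{1}{-2} \cdot 5 \cdot 8 = \left(- \frac{1}{2}\right) 5 \cdot 8 = \left(- \frac{5}{2}\right) 8 = -20$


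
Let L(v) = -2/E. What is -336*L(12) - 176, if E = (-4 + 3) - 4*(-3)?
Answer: -1264/11 ≈ -114.91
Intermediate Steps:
E = 11 (E = -1 + 12 = 11)
L(v) = -2/11
-336*L(12) - 176 = -336*(-2/11) - 176 = 672/11 - 176 = -1264/11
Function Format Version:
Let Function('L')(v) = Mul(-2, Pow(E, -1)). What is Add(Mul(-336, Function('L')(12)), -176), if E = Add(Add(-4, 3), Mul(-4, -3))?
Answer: Rational(-1264, 11) ≈ -114.91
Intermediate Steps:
E = 11 (E = Add(-1, 12) = 11)
Function('L')(v) = Rational(-2, 11) (Function('L')(v) = Mul(-2, Pow(11, -1)) = Mul(-2, Rational(1, 11)) = Rational(-2, 11))
Add(Mul(-336, Function('L')(12)), -176) = Add(Mul(-336, Rational(-2, 11)), -176) = Add(Rational(672, 11), -176) = Rational(-1264, 11)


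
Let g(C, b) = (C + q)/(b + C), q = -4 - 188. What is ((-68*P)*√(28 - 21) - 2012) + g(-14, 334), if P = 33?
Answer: -322023/160 - 2244*√7 ≈ -7949.7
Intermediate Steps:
q = -192
g(C, b) = (-192 + C)/(C + b) (g(C, b) = (C - 192)/(b + C) = (-192 + C)/(C + b))
((-68*P)*√(28 - 21) - 2012) + g(-14, 334) = ((-68*33)*√(28 - 21) - 2012) + (-192 - 14)/(-14 + 334) = (-2244*√7 - 2012) - 206/320 = (-2012 - 2244*√7) + (1/320)*(-206) = (-2012 - 2244*√7) - 103/160 = -322023/160 - 2244*√7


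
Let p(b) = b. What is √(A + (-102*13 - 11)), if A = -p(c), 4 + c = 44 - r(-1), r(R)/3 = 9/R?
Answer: 6*I*√39 ≈ 37.47*I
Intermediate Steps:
r(R) = 27/R (r(R) = 3*(9/R) = 27/R)
c = 67 (c = -4 + (44 - 27/(-1)) = -4 + (44 - 27*(-1)) = -4 + (44 - 1*(-27)) = -4 + (44 + 27) = -4 + 71 = 67)
A = -67 (A = -1*67 = -67)
√(A + (-102*13 - 11)) = √(-67 + (-102*13 - 11)) = √(-67 + (-1326 - 11)) = √(-67 - 1337) = √(-1404) = 6*I*√39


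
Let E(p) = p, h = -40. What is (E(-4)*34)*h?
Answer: 5440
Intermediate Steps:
(E(-4)*34)*h = -4*34*(-40) = -136*(-40) = 5440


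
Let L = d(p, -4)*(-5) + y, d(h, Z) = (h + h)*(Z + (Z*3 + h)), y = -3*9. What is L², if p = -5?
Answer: 1159929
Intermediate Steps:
y = -27
d(h, Z) = 2*h*(h + 4*Z) (d(h, Z) = (2*h)*(Z + (3*Z + h)) = (2*h)*(Z + (h + 3*Z)) = (2*h)*(h + 4*Z) = 2*h*(h + 4*Z))
L = -1077 (L = (2*(-5)*(-5 + 4*(-4)))*(-5) - 27 = (2*(-5)*(-5 - 16))*(-5) - 27 = (2*(-5)*(-21))*(-5) - 27 = 210*(-5) - 27 = -1050 - 27 = -1077)
L² = (-1077)² = 1159929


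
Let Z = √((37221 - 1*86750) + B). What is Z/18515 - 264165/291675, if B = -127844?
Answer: -17611/19445 + I*√177373/18515 ≈ -0.90568 + 0.022747*I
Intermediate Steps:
Z = I*√177373 (Z = √((37221 - 1*86750) - 127844) = √((37221 - 86750) - 127844) = √(-49529 - 127844) = √(-177373) = I*√177373 ≈ 421.16*I)
Z/18515 - 264165/291675 = (I*√177373)/18515 - 264165/291675 = (I*√177373)*(1/18515) - 264165*1/291675 = I*√177373/18515 - 17611/19445 = -17611/19445 + I*√177373/18515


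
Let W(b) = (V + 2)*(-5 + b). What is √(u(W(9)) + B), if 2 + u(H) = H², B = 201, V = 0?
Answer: √263 ≈ 16.217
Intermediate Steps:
W(b) = -10 + 2*b (W(b) = (0 + 2)*(-5 + b) = 2*(-5 + b) = -10 + 2*b)
u(H) = -2 + H²
√(u(W(9)) + B) = √((-2 + (-10 + 2*9)²) + 201) = √((-2 + (-10 + 18)²) + 201) = √((-2 + 8²) + 201) = √((-2 + 64) + 201) = √(62 + 201) = √263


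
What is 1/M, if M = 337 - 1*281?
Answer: 1/56 ≈ 0.017857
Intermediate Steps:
M = 56 (M = 337 - 281 = 56)
1/M = 1/56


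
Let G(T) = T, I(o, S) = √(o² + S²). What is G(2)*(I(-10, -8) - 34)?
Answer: -68 + 4*√41 ≈ -42.388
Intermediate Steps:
I(o, S) = √(S² + o²)
G(2)*(I(-10, -8) - 34) = 2*(√((-8)² + (-10)²) - 34) = 2*(√(64 + 100) - 34) = 2*(√164 - 34) = 2*(2*√41 - 34) = 2*(-34 + 2*√41) = -68 + 4*√41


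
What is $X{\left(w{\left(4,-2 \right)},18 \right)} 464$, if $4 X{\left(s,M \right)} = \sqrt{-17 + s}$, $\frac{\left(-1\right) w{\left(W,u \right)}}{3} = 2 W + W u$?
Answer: $116 i \sqrt{17} \approx 478.28 i$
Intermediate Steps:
$w{\left(W,u \right)} = - 6 W - 3 W u$ ($w{\left(W,u \right)} = - 3 \left(2 W + W u\right) = - 6 W - 3 W u$)
$X{\left(s,M \right)} = \frac{\sqrt{-17 + s}}{4}$
$X{\left(w{\left(4,-2 \right)},18 \right)} 464 = \frac{\sqrt{-17 - 12 \left(2 - 2\right)}}{4} \cdot 464 = \frac{\sqrt{-17 - 12 \cdot 0}}{4} \cdot 464 = \frac{\sqrt{-17 + 0}}{4} \cdot 464 = \frac{\sqrt{-17}}{4} \cdot 464 = \frac{i \sqrt{17}}{4} \cdot 464 = 116 i \sqrt{17}$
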